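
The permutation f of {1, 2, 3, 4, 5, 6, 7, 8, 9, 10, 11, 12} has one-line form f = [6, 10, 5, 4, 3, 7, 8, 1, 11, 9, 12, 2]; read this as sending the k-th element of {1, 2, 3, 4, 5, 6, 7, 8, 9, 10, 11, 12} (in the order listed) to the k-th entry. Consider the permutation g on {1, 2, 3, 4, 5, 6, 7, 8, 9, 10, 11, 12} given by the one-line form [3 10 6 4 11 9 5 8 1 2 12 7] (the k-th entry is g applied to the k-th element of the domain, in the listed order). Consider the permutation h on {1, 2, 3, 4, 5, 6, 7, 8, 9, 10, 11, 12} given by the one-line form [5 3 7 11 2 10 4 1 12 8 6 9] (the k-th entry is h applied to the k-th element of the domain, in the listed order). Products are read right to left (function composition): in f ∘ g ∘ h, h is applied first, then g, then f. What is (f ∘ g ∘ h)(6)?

10

Apply the permutations in order: h(6) = 10, then g(10) = 2, then f(2) = 10. So (f ∘ g ∘ h)(6) = 10.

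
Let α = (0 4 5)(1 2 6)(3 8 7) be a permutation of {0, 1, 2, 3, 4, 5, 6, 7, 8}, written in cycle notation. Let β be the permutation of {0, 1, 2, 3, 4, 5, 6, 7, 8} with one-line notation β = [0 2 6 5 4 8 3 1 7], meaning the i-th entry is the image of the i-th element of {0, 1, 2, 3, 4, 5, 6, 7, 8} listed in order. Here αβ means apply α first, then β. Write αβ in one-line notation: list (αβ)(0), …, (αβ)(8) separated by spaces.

4 6 3 7 8 0 2 5 1

(αβ)(x) = β(α(x)). Computing each image: β(α(0)) = β(4) = 4, β(α(1)) = β(2) = 6, β(α(2)) = β(6) = 3, β(α(3)) = β(8) = 7, β(α(4)) = β(5) = 8, β(α(5)) = β(0) = 0, β(α(6)) = β(1) = 2, β(α(7)) = β(3) = 5, β(α(8)) = β(7) = 1.
Hence αβ = [4 6 3 7 8 0 2 5 1].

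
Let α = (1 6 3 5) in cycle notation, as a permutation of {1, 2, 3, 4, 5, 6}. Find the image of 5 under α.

5 appears in (1 6 3 5); the next entry (wrapping around) is 1.

1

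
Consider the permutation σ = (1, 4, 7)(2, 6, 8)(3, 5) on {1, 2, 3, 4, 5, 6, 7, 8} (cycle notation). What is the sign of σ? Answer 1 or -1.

The cycle lengths are 3, 3, 2.
A cycle of length ℓ contributes ℓ−1 transpositions, so σ is a product of 2 + 2 + 1 = 5 transpositions — odd.

-1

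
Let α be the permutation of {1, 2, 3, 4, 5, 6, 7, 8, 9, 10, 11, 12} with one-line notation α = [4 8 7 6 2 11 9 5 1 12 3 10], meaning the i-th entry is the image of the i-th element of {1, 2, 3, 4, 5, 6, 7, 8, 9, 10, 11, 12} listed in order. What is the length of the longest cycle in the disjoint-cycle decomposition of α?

7

Decomposing into disjoint cycles gives (1 4 6 11 3 7 9)(2 8 5)(10 12); the longest has length 7.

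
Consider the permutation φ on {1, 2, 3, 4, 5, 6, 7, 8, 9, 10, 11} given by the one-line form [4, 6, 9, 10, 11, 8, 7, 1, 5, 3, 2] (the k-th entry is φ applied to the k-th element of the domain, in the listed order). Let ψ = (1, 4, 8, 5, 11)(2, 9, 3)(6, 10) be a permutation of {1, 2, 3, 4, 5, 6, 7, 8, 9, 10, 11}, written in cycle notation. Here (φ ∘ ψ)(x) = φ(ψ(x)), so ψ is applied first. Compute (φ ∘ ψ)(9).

9

First apply ψ: ψ(9) = 3, then φ(3) = 9. Thus (φ ∘ ψ)(9) = 9.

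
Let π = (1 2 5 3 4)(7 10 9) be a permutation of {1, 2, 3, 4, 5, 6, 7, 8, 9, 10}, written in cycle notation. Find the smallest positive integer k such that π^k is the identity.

15

The cycle type of π is (5, 3, 1, 1).
The order is lcm(5, 3) = 15.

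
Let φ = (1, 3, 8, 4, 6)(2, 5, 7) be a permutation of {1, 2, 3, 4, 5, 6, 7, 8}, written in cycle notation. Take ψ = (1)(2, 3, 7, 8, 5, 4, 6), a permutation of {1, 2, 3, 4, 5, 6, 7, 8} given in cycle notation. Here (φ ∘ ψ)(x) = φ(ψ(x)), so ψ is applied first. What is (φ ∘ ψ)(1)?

(φ ∘ ψ)(1) = φ(ψ(1)). ψ(1) = 1, then φ(1) = 3. So (φ ∘ ψ)(1) = 3.

3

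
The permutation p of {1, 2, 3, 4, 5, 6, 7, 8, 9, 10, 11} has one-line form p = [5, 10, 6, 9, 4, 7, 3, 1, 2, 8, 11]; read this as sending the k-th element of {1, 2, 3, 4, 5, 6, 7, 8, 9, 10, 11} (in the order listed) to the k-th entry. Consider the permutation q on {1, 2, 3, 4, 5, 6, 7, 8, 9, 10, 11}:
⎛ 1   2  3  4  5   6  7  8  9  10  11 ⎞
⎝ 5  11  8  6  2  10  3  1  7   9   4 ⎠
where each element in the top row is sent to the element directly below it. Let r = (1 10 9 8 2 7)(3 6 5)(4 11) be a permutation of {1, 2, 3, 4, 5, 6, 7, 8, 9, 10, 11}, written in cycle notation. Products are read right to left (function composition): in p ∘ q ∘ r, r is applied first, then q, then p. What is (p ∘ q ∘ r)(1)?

2

Chase 1: r(1) = 10; q(10) = 9; p(9) = 2. Hence (p ∘ q ∘ r)(1) = 2.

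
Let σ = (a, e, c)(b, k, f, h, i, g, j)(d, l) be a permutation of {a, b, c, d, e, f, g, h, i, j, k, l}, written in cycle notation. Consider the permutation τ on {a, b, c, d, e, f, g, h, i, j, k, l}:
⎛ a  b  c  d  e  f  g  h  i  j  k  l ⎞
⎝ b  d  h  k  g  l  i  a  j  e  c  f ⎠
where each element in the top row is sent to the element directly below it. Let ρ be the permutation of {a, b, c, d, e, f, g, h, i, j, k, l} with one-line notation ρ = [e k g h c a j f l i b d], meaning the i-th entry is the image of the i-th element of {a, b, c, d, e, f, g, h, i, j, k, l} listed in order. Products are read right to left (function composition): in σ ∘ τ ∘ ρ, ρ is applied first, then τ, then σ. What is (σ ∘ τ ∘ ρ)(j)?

(σ ∘ τ ∘ ρ)(j) = σ(τ(ρ(j))). ρ(j) = i, then τ(i) = j, then σ(j) = b, so the result is b.

b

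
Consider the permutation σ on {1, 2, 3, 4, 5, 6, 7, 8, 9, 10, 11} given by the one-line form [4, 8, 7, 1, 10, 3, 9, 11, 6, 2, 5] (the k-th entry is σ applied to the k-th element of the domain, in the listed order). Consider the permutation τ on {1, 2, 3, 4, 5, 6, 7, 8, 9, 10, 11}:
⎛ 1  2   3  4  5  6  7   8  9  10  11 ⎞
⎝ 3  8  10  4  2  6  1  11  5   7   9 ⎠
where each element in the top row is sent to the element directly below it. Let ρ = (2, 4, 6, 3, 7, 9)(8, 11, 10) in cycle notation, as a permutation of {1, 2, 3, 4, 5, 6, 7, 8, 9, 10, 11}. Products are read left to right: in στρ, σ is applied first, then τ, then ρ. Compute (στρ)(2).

(στρ)(2) = ρ(τ(σ(2))). σ(2) = 8, then τ(8) = 11, then ρ(11) = 10, so the result is 10.

10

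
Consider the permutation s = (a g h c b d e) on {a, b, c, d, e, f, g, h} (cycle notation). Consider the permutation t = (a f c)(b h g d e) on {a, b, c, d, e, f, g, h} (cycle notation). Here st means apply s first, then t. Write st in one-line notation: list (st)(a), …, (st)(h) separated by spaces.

(st)(x) = t(s(x)). Computing each image: t(s(a)) = t(g) = d, t(s(b)) = t(d) = e, t(s(c)) = t(b) = h, t(s(d)) = t(e) = b, t(s(e)) = t(a) = f, t(s(f)) = t(f) = c, t(s(g)) = t(h) = g, t(s(h)) = t(c) = a.
Hence st = [d e h b f c g a].

d e h b f c g a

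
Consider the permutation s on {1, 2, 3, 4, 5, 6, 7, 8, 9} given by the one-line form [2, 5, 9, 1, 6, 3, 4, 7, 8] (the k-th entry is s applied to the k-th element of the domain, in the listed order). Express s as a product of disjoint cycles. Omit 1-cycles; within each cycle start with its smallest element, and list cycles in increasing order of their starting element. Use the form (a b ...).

Start at 1 and follow images: 1 → 2 → 5 → 6 → 3 → 9 → 8 → 7 → 4 → 1, giving the cycle (1 2 5 6 3 9 8 7 4).
Continuing from each remaining unvisited element yields (1 2 5 6 3 9 8 7 4).

(1 2 5 6 3 9 8 7 4)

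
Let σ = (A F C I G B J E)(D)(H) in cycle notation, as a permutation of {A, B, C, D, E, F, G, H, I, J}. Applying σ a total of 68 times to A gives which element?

G

A lies in the 8-cycle (A F C I G B J E).
Powers repeat with period 8 on this cycle, and 68 mod 8 = 4, so σ^68(A) = σ^4(A).
Advancing 4 steps from A: A → F → C → I → G.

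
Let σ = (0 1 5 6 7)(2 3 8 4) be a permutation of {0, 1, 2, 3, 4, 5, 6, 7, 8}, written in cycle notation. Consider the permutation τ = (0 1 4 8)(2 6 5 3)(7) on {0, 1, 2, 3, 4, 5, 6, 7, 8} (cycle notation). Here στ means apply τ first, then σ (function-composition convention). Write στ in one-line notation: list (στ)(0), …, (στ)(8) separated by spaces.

5 2 7 3 4 8 6 0 1

Chase each element through τ then σ: 0 → 1 → 5; 1 → 4 → 2; 2 → 6 → 7; 3 → 2 → 3; 4 → 8 → 4; 5 → 3 → 8; 6 → 5 → 6; 7 → 7 → 0; 8 → 0 → 1.
Collecting the images, στ = [5 2 7 3 4 8 6 0 1].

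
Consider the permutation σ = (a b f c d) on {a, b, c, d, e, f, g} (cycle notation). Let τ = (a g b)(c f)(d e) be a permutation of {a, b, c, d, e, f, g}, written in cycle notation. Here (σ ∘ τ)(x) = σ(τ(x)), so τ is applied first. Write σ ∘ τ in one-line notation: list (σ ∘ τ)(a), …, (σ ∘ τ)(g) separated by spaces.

(σ ∘ τ)(x) = σ(τ(x)). Computing each image: σ(τ(a)) = σ(g) = g, σ(τ(b)) = σ(a) = b, σ(τ(c)) = σ(f) = c, σ(τ(d)) = σ(e) = e, σ(τ(e)) = σ(d) = a, σ(τ(f)) = σ(c) = d, σ(τ(g)) = σ(b) = f.
Hence σ ∘ τ = [g b c e a d f].

g b c e a d f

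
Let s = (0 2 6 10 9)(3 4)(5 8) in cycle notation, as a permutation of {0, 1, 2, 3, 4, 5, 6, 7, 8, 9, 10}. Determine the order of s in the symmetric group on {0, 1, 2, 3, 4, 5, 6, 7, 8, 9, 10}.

The disjoint cycles have lengths 5, 2, 2, 1, 1.
The order of s is the least common multiple of its cycle lengths: lcm(5, 2, 2) = 10.

10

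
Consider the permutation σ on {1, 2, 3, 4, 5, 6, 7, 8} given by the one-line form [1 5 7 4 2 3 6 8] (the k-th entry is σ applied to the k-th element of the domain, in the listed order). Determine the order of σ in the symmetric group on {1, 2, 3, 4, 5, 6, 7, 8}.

6

Decomposing into disjoint cycles gives cycle lengths 3, 2, 1, 1, 1.
The order of σ is the least common multiple of its cycle lengths: lcm(3, 2) = 6.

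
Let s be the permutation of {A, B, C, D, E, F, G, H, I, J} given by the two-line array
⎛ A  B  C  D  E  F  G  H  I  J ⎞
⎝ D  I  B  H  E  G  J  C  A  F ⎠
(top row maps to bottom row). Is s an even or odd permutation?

In disjoint-cycle form the cycle lengths are 6, 3, 1.
A cycle is odd iff its length is even; s has 1 even-length cycle, so sgn(s) = (−1)^1 and s is odd.

odd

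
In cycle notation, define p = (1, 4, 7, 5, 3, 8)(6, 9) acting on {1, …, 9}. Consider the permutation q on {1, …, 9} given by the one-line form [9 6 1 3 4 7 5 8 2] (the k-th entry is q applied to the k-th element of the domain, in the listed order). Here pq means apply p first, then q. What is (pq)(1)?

3

(pq)(1) = q(p(1)). p(1) = 4, then q(4) = 3. So (pq)(1) = 3.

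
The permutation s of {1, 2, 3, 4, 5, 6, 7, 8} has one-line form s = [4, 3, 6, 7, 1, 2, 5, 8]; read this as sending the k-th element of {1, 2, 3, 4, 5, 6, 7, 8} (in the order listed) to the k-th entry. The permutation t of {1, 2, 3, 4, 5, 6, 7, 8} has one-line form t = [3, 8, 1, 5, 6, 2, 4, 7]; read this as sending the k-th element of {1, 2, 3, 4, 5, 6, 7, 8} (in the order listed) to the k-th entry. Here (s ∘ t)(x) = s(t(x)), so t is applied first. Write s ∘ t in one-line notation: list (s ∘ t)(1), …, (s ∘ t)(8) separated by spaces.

(s ∘ t)(x) = s(t(x)). Computing each image: s(t(1)) = s(3) = 6, s(t(2)) = s(8) = 8, s(t(3)) = s(1) = 4, s(t(4)) = s(5) = 1, s(t(5)) = s(6) = 2, s(t(6)) = s(2) = 3, s(t(7)) = s(4) = 7, s(t(8)) = s(7) = 5.
Hence s ∘ t = [6 8 4 1 2 3 7 5].

6 8 4 1 2 3 7 5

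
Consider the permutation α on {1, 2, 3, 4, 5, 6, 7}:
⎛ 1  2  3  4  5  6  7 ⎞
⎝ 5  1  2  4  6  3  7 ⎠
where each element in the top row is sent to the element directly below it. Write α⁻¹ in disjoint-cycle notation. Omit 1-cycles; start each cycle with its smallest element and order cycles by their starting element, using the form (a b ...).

(1 2 3 6 5)

The cycle decomposition of α is (1 5 6 3 2).
The inverse reverses every cycle; in canonical form, α⁻¹ = (1 2 3 6 5).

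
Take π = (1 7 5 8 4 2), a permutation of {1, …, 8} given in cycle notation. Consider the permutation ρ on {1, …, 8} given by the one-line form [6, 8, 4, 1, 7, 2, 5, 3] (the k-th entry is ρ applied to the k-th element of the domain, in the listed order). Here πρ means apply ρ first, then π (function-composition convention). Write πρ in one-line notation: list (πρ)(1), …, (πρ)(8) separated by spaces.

6 4 2 7 5 1 8 3

(πρ)(x) = π(ρ(x)). Computing each image: π(ρ(1)) = π(6) = 6, π(ρ(2)) = π(8) = 4, π(ρ(3)) = π(4) = 2, π(ρ(4)) = π(1) = 7, π(ρ(5)) = π(7) = 5, π(ρ(6)) = π(2) = 1, π(ρ(7)) = π(5) = 8, π(ρ(8)) = π(3) = 3.
Hence πρ = [6 4 2 7 5 1 8 3].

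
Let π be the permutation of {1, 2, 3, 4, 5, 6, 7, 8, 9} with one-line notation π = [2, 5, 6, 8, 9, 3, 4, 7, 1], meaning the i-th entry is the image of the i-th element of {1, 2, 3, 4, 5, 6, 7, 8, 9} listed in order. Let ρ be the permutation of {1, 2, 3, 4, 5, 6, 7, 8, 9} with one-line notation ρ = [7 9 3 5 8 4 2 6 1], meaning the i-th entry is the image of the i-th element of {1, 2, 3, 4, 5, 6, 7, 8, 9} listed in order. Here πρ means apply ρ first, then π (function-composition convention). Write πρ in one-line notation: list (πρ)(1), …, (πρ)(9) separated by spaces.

For each element, apply ρ then π: 1 → 7 → 4; 2 → 9 → 1; 3 → 3 → 6; 4 → 5 → 9; 5 → 8 → 7; 6 → 4 → 8; 7 → 2 → 5; 8 → 6 → 3; 9 → 1 → 2.
So πρ in one-line form is 4 1 6 9 7 8 5 3 2.

4 1 6 9 7 8 5 3 2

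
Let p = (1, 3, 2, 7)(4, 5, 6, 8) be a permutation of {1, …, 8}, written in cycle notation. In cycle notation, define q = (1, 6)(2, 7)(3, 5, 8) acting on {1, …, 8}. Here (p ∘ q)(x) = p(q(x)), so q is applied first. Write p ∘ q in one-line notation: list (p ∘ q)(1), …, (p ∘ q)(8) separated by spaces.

(p ∘ q)(x) = p(q(x)). Computing each image: p(q(1)) = p(6) = 8, p(q(2)) = p(7) = 1, p(q(3)) = p(5) = 6, p(q(4)) = p(4) = 5, p(q(5)) = p(8) = 4, p(q(6)) = p(1) = 3, p(q(7)) = p(2) = 7, p(q(8)) = p(3) = 2.
Hence p ∘ q = [8 1 6 5 4 3 7 2].

8 1 6 5 4 3 7 2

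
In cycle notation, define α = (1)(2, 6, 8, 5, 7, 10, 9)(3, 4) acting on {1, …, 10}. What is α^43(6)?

8

6 lies in the 7-cycle (2, 6, 8, 5, 7, 10, 9).
On a 7-cycle, α^7 is the identity, so α^43 = α^1 there (43 ≡ 1 mod 7).
Advancing 1 step from 6: 6 → 8.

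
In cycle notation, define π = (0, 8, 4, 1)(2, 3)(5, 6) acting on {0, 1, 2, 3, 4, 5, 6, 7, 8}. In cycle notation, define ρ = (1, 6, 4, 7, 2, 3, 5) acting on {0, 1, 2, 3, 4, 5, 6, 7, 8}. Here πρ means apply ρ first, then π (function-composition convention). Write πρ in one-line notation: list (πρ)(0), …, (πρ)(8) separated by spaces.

Chase each element through ρ then π: 0 → 0 → 8; 1 → 6 → 5; 2 → 3 → 2; 3 → 5 → 6; 4 → 7 → 7; 5 → 1 → 0; 6 → 4 → 1; 7 → 2 → 3; 8 → 8 → 4.
So πρ in one-line form is 8 5 2 6 7 0 1 3 4.

8 5 2 6 7 0 1 3 4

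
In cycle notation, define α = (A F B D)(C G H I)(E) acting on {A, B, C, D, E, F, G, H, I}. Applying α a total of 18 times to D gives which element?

D lies in the 4-cycle (A F B D).
On a 4-cycle, α^4 is the identity, so α^18 = α^2 there (18 ≡ 2 mod 4).
Advancing 2 steps from D: D → A → F.

F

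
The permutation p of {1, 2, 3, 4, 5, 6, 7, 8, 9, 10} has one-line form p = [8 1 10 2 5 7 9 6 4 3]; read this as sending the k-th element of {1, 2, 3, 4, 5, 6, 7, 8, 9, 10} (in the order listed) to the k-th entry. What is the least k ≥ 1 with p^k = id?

The disjoint-cycle form of p has cycle lengths 7, 2, 1.
The order is lcm(7, 2) = 14.

14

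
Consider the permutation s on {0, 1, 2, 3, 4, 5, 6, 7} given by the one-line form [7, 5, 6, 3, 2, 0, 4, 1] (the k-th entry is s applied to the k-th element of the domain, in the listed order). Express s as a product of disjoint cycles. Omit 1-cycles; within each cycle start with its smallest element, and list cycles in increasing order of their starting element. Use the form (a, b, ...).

(0, 7, 1, 5)(2, 6, 4)

From 0: 0 → 7 → 1 → 5 → 0, closing the cycle (0, 7, 1, 5).
Repeating from the next unused element and collecting all non-trivial cycles gives (0, 7, 1, 5)(2, 6, 4).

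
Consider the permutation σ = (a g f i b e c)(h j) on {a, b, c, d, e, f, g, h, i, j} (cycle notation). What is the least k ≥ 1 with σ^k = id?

The cycle type of σ is (7, 2, 1).
The order is lcm(7, 2) = 14.

14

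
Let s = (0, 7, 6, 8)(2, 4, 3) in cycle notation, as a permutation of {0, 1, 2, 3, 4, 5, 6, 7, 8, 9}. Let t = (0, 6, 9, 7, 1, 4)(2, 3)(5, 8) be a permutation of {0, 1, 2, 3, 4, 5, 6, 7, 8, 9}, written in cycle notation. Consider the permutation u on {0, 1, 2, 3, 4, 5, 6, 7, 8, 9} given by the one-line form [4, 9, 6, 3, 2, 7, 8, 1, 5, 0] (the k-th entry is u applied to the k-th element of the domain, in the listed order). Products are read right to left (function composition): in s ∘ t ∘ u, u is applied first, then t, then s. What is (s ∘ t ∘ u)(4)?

Apply the permutations in order: u(4) = 2, then t(2) = 3, then s(3) = 2. So (s ∘ t ∘ u)(4) = 2.

2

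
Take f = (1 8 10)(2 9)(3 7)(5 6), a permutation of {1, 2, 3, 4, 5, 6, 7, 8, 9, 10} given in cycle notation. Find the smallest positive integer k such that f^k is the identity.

6

The cycle type of f is (3, 2, 2, 2, 1).
Since disjoint cycles commute, ord(f) = lcm(3, 2, 2, 2) = 6.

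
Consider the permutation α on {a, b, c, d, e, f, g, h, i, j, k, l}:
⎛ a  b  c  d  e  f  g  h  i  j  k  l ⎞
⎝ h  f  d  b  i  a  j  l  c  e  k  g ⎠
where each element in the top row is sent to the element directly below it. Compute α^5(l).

c

Tracing l → g → … returns to l after 11 steps, so l lies in an 11-cycle (a, h, l, g, j, e, i, c, d, b, f).
Advancing 5 steps from l: l → g → j → e → i → c.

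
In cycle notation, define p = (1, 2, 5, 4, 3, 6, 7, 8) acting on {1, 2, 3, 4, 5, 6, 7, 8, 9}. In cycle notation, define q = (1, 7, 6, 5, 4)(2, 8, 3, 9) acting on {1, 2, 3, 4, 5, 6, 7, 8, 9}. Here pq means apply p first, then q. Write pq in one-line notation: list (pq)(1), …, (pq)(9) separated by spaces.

8 4 5 9 1 6 3 7 2

(pq)(x) = q(p(x)). Computing each image: q(p(1)) = q(2) = 8, q(p(2)) = q(5) = 4, q(p(3)) = q(6) = 5, q(p(4)) = q(3) = 9, q(p(5)) = q(4) = 1, q(p(6)) = q(7) = 6, q(p(7)) = q(8) = 3, q(p(8)) = q(1) = 7, q(p(9)) = q(9) = 2.
Hence pq = [8 4 5 9 1 6 3 7 2].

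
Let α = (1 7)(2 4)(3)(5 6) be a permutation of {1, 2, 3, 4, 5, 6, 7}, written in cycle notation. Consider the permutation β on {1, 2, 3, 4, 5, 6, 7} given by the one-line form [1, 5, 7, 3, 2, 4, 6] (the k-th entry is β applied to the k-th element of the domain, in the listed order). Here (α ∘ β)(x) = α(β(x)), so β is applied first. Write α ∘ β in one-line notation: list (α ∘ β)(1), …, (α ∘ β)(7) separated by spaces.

7 6 1 3 4 2 5

Chase each element through β then α: 1 → 1 → 7; 2 → 5 → 6; 3 → 7 → 1; 4 → 3 → 3; 5 → 2 → 4; 6 → 4 → 2; 7 → 6 → 5.
So α ∘ β in one-line form is 7 6 1 3 4 2 5.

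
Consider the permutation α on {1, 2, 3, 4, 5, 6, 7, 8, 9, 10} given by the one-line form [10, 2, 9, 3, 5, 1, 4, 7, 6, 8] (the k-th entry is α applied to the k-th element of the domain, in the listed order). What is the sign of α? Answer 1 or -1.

In disjoint-cycle form the cycle lengths are 8, 1, 1.
A cycle is odd iff its length is even; α has 1 even-length cycle, so sgn(α) = (−1)^1 and α is odd.

-1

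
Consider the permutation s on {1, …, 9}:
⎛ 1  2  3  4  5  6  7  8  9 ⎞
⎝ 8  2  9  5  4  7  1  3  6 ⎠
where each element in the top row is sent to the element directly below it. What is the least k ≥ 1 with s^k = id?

Decomposing into disjoint cycles gives cycle lengths 6, 2, 1.
The order of s is the least common multiple of its cycle lengths: lcm(6, 2) = 6.

6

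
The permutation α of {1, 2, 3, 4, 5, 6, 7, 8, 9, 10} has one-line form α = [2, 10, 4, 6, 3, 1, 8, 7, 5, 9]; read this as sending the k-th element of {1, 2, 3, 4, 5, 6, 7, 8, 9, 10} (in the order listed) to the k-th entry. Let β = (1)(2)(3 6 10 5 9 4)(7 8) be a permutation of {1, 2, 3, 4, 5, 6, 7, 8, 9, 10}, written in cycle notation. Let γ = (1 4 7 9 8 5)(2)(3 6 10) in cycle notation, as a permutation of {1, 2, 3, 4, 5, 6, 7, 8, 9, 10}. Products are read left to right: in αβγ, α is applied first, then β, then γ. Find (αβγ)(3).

6

(αβγ)(3) = γ(β(α(3))). α(3) = 4, then β(4) = 3, then γ(3) = 6, so the result is 6.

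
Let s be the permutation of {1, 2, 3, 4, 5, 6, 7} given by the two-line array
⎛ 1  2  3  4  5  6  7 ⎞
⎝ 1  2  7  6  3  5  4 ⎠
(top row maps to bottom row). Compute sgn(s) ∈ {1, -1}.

In disjoint-cycle form the cycle lengths are 5, 1, 1.
A cycle of length ℓ contributes ℓ−1 transpositions, so s is a product of 4 transpositions — even.

1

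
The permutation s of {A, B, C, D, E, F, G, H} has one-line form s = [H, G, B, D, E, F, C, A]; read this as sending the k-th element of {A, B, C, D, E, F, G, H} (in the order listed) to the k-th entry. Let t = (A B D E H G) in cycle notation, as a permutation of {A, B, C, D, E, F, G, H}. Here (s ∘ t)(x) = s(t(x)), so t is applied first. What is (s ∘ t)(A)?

First apply t: t(A) = B, then s(B) = G. Thus (s ∘ t)(A) = G.

G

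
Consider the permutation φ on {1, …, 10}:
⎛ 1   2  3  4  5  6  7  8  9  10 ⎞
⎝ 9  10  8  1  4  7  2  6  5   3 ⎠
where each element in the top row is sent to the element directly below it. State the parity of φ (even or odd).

even

In disjoint-cycle form the cycle lengths are 6, 4.
A cycle is odd iff its length is even; φ has 2 even-length cycles, so sgn(φ) = (−1)^2 and φ is even.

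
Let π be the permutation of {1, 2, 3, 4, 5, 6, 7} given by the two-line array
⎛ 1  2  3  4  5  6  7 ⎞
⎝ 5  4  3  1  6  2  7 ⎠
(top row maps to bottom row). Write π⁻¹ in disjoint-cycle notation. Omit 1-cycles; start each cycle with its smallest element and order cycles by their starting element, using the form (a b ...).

(1 4 2 6 5)

The cycle decomposition of π is (1 5 6 2 4).
Reversing each cycle (and rotating so the smallest element leads) gives π⁻¹ = (1 4 2 6 5).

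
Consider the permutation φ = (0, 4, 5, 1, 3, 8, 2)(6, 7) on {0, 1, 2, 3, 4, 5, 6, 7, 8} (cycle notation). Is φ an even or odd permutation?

odd

The cycle lengths are 7, 2.
A cycle of length ℓ contributes ℓ−1 transpositions, so φ is a product of 6 + 1 = 7 transpositions — odd.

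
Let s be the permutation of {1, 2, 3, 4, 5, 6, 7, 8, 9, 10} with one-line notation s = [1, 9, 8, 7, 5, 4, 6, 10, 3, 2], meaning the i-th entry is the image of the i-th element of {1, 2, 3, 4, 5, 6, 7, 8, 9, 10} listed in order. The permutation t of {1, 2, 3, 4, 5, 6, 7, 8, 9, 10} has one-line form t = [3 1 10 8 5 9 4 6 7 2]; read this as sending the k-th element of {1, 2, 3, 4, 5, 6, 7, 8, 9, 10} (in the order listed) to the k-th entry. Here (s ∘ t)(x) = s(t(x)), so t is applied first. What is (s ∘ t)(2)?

1

First apply t: t(2) = 1, then s(1) = 1. Thus (s ∘ t)(2) = 1.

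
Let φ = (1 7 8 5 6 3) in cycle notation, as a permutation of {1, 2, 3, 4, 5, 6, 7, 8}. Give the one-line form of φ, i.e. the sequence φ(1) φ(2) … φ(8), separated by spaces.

7 2 1 4 6 3 8 5

Reading each image from the cycles: 1→7, 2→2, 3→1, 4→4, 5→6, 6→3, 7→8, 8→5.
So the one-line form is 7 2 1 4 6 3 8 5.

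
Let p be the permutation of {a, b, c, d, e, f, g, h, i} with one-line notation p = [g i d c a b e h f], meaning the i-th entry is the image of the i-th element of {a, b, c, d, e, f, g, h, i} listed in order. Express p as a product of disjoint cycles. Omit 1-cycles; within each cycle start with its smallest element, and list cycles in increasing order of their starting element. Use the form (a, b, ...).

Iterating p from a gives a → g → e → a; that is the 3-cycle (a, g, e).
Continuing from each remaining unvisited element yields (a, g, e)(b, i, f)(c, d).

(a, g, e)(b, i, f)(c, d)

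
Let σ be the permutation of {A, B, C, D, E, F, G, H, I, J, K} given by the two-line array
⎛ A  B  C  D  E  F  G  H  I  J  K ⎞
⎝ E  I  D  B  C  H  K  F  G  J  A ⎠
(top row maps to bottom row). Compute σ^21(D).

A

Tracing D → B → … returns to D after 8 steps, so D lies in an 8-cycle (A, E, C, D, B, I, G, K).
Since the cycle has length 8, σ^21 acts on it the same as σ^5 (21 mod 8 = 5).
Advancing 5 steps from D: D → B → I → G → K → A.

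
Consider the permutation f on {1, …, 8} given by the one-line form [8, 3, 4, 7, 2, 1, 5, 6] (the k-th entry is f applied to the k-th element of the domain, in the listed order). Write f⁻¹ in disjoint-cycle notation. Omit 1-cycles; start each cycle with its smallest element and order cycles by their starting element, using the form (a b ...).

First write f in disjoint cycles: (1 8 6)(2 3 4 7 5).
The inverse reverses every cycle; in canonical form, f⁻¹ = (1 6 8)(2 5 7 4 3).

(1 6 8)(2 5 7 4 3)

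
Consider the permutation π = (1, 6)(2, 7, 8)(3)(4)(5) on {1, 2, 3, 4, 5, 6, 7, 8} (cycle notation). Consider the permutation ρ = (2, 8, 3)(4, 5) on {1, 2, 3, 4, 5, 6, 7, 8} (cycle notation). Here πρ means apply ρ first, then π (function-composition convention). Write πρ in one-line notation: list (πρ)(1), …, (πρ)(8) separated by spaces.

6 2 7 5 4 1 8 3

(πρ)(x) = π(ρ(x)). Computing each image: π(ρ(1)) = π(1) = 6, π(ρ(2)) = π(8) = 2, π(ρ(3)) = π(2) = 7, π(ρ(4)) = π(5) = 5, π(ρ(5)) = π(4) = 4, π(ρ(6)) = π(6) = 1, π(ρ(7)) = π(7) = 8, π(ρ(8)) = π(3) = 3.
Hence πρ = [6 2 7 5 4 1 8 3].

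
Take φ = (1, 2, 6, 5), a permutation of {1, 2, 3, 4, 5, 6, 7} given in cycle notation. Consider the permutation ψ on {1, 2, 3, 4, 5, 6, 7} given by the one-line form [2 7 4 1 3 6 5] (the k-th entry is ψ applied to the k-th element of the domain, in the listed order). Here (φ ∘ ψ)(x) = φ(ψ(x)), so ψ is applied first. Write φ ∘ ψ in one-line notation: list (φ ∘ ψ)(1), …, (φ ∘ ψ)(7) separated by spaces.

6 7 4 2 3 5 1

(φ ∘ ψ)(x) = φ(ψ(x)). Computing each image: φ(ψ(1)) = φ(2) = 6, φ(ψ(2)) = φ(7) = 7, φ(ψ(3)) = φ(4) = 4, φ(ψ(4)) = φ(1) = 2, φ(ψ(5)) = φ(3) = 3, φ(ψ(6)) = φ(6) = 5, φ(ψ(7)) = φ(5) = 1.
Hence φ ∘ ψ = [6 7 4 2 3 5 1].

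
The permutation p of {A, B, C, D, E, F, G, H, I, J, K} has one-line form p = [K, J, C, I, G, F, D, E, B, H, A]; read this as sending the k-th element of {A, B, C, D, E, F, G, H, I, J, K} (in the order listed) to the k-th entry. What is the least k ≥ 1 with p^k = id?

The disjoint-cycle form of p has cycle lengths 7, 2, 1, 1.
Since disjoint cycles commute, ord(p) = lcm(7, 2) = 14.

14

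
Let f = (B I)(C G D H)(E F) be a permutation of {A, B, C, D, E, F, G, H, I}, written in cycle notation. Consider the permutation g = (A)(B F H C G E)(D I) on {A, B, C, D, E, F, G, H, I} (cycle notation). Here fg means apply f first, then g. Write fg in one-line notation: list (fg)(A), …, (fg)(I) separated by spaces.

A D E C H B I G F

(fg)(x) = g(f(x)). Computing each image: g(f(A)) = g(A) = A, g(f(B)) = g(I) = D, g(f(C)) = g(G) = E, g(f(D)) = g(H) = C, g(f(E)) = g(F) = H, g(f(F)) = g(E) = B, g(f(G)) = g(D) = I, g(f(H)) = g(C) = G, g(f(I)) = g(B) = F.
Hence fg = [A D E C H B I G F].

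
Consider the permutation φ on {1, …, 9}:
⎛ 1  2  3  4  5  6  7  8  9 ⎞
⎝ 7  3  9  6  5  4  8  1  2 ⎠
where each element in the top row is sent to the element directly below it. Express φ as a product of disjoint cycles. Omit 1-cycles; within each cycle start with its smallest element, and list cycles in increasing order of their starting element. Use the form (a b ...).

(1 7 8)(2 3 9)(4 6)

Start at 1 and follow images: 1 → 7 → 8 → 1, giving the cycle (1 7 8).
Repeating from the next unused element and collecting all non-trivial cycles gives (1 7 8)(2 3 9)(4 6).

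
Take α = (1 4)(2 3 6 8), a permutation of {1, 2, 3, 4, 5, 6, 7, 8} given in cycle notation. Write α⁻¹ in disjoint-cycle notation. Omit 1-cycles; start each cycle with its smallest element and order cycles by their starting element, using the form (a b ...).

(1 4)(2 8 6 3)

Inverting a permutation written in cycle notation just reverses the order within every cycle.
Reversing each cycle of α and rotating so the smallest element leads gives (1 4)(2 8 6 3).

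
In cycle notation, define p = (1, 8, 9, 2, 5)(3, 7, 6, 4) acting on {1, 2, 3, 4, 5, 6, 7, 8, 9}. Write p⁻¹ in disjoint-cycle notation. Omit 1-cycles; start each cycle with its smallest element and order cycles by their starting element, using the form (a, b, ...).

(1, 5, 2, 9, 8)(3, 4, 6, 7)

If p sends a → b within a cycle, p⁻¹ sends b → a; equivalently, reverse each cycle.
Reversing each cycle of p and rotating so the smallest element leads gives (1, 5, 2, 9, 8)(3, 4, 6, 7).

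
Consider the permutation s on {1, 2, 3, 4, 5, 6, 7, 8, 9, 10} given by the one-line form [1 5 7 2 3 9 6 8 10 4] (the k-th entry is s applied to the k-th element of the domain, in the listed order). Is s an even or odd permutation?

In disjoint-cycle form the cycle lengths are 8, 1, 1.
A cycle is odd iff its length is even; s has 1 even-length cycle, so sgn(s) = (−1)^1 and s is odd.

odd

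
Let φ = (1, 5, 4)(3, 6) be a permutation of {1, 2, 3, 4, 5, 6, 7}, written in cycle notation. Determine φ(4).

1

Within (1, 5, 4), 4 ↦ 1.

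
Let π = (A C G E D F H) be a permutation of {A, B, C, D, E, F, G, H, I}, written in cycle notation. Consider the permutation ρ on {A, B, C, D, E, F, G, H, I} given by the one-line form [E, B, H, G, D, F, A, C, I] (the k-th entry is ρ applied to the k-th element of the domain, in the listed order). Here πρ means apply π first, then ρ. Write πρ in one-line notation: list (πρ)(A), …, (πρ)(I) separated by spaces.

H B A F G C D E I

For each element, apply π then ρ: A → C → H; B → B → B; C → G → A; D → F → F; E → D → G; F → H → C; G → E → D; H → A → E; I → I → I.
So πρ in one-line form is H B A F G C D E I.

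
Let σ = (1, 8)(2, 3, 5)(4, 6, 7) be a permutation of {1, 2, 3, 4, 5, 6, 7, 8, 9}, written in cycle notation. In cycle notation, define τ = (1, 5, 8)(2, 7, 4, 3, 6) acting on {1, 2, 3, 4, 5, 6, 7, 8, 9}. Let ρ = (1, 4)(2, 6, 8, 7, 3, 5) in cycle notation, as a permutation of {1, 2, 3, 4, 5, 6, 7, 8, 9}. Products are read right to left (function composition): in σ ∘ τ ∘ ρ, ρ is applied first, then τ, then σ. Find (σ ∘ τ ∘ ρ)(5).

4

(σ ∘ τ ∘ ρ)(5) = σ(τ(ρ(5))). ρ(5) = 2, then τ(2) = 7, then σ(7) = 4, so the result is 4.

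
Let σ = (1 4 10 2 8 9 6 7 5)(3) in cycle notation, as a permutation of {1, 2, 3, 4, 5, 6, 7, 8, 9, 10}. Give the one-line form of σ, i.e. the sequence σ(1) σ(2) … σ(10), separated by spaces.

4 8 3 10 1 7 5 9 6 2

Image by image: 1→4, 2→8, 3→3, 4→10, 5→1, 6→7, 7→5, 8→9, 9→6, 10→2.
Listing these in domain order gives 4 8 3 10 1 7 5 9 6 2.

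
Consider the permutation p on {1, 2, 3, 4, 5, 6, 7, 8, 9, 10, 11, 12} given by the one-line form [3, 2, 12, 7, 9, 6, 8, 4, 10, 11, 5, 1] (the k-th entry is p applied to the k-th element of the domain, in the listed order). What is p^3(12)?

12

Tracing 12 → 1 → … returns to 12 after 3 steps, so 12 lies in a 3-cycle (1 3 12).
Since the cycle has length 3, p^3 acts on it the same as p^0 (3 mod 3 = 0).
So p^3(12) = 12.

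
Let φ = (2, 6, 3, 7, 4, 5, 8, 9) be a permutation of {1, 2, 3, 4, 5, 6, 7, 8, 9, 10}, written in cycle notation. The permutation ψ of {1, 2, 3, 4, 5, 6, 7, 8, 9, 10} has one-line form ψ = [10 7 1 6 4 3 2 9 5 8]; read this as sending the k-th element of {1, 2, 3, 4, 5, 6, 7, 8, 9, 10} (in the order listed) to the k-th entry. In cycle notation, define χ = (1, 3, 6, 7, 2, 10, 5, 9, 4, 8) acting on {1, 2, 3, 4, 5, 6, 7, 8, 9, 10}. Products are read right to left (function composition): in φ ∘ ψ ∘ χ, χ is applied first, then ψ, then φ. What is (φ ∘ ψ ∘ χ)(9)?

Apply the permutations in order: χ(9) = 4, then ψ(4) = 6, then φ(6) = 3. So (φ ∘ ψ ∘ χ)(9) = 3.

3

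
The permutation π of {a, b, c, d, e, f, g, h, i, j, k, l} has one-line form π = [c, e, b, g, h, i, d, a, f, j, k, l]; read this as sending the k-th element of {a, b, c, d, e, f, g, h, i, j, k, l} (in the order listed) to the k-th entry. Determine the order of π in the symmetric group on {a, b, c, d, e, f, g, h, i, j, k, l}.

The disjoint-cycle form of π has cycle lengths 5, 2, 2, 1, 1, 1.
Since disjoint cycles commute, ord(π) = lcm(5, 2, 2) = 10.

10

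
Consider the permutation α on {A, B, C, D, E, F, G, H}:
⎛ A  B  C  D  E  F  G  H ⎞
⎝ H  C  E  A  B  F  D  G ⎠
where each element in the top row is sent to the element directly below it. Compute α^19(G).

Tracing G → D → … returns to G after 4 steps, so G lies in a 4-cycle (A, H, G, D).
On a 4-cycle, α^4 is the identity, so α^19 = α^3 there (19 ≡ 3 mod 4).
Advancing 3 steps from G: G → D → A → H.

H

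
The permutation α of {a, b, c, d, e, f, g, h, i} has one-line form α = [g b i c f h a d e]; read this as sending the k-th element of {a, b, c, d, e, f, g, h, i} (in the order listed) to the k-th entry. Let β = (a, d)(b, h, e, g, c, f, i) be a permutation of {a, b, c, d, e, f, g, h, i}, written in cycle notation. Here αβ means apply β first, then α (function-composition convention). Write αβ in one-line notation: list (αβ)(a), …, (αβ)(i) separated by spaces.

c d h g a e i f b

(αβ)(x) = α(β(x)). Computing each image: α(β(a)) = α(d) = c, α(β(b)) = α(h) = d, α(β(c)) = α(f) = h, α(β(d)) = α(a) = g, α(β(e)) = α(g) = a, α(β(f)) = α(i) = e, α(β(g)) = α(c) = i, α(β(h)) = α(e) = f, α(β(i)) = α(b) = b.
Hence αβ = [c d h g a e i f b].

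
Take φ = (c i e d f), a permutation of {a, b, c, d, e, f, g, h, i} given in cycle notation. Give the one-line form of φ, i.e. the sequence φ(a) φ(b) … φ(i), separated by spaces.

Image by image: a↦a, b↦b, c↦i, d↦f, e↦d, f↦c, g↦g, h↦h, i↦e.
So the one-line form is a b i f d c g h e.

a b i f d c g h e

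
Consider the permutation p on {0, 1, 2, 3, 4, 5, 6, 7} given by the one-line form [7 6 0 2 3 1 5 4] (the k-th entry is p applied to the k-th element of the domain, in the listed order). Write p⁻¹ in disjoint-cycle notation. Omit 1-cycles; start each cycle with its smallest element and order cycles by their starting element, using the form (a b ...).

(0 2 3 4 7)(1 5 6)

First write p in disjoint cycles: (0 7 4 3 2)(1 6 5).
Reversing each cycle (and rotating so the smallest element leads) gives p⁻¹ = (0 2 3 4 7)(1 5 6).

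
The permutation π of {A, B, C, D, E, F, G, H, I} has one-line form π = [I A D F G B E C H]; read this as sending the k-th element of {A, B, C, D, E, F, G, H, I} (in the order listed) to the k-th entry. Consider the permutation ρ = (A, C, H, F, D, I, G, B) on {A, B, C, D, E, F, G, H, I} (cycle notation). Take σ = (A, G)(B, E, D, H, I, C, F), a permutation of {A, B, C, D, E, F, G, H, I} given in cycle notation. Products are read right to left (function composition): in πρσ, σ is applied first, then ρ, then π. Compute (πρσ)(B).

G

Chase B: σ(B) = E; ρ(E) = E; π(E) = G. Hence (πρσ)(B) = G.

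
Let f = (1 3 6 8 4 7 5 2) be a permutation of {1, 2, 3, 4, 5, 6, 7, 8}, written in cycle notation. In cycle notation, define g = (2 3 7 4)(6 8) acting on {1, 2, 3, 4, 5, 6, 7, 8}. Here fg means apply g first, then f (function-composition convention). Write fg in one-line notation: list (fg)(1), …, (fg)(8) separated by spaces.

3 6 5 1 2 4 7 8

(fg)(x) = f(g(x)). Computing each image: f(g(1)) = f(1) = 3, f(g(2)) = f(3) = 6, f(g(3)) = f(7) = 5, f(g(4)) = f(2) = 1, f(g(5)) = f(5) = 2, f(g(6)) = f(8) = 4, f(g(7)) = f(4) = 7, f(g(8)) = f(6) = 8.
Hence fg = [3 6 5 1 2 4 7 8].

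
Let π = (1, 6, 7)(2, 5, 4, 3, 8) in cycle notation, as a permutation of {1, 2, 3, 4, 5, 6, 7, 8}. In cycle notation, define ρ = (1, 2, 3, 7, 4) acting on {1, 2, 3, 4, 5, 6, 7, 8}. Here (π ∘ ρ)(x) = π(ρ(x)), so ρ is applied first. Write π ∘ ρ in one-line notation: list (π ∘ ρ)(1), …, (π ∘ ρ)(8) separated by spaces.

5 8 1 6 4 7 3 2

Chase each element through ρ then π: 1 → 2 → 5; 2 → 3 → 8; 3 → 7 → 1; 4 → 1 → 6; 5 → 5 → 4; 6 → 6 → 7; 7 → 4 → 3; 8 → 8 → 2.
Collecting the images, π ∘ ρ = [5 8 1 6 4 7 3 2].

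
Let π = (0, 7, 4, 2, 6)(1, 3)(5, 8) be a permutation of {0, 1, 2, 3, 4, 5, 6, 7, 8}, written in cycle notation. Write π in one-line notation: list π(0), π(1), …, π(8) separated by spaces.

7 3 6 1 2 8 0 4 5

Each element maps to the next entry in its cycle (wrapping to the front): 0↦7, 1↦3, 2↦6, 3↦1, 4↦2, 5↦8, 6↦0, 7↦4, 8↦5.
Listing these in domain order gives 7 3 6 1 2 8 0 4 5.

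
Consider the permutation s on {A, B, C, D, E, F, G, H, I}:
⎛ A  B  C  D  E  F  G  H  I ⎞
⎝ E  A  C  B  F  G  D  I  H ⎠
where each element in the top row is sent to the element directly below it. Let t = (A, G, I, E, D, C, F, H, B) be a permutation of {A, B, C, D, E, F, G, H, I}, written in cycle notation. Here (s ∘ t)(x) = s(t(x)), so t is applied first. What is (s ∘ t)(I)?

t(I) = E, then s(E) = F; composing gives (s ∘ t)(I) = F.

F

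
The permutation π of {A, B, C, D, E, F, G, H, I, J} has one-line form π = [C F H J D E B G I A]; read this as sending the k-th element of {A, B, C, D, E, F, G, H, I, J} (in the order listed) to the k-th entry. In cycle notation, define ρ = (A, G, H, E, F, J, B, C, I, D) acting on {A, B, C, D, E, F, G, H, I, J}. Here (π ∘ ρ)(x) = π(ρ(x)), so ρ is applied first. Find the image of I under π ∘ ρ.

J

(π ∘ ρ)(I) = π(ρ(I)). ρ(I) = D, then π(D) = J. So (π ∘ ρ)(I) = J.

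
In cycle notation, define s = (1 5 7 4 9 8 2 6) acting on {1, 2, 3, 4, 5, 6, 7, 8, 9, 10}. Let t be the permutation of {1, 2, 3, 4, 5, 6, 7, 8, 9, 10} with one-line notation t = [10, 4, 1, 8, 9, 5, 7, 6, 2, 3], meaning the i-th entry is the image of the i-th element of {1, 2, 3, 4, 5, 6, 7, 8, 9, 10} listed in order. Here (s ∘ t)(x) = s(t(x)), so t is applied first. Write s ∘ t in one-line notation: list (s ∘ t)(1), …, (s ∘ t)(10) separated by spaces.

For each element, apply t then s: 1 → 10 → 10; 2 → 4 → 9; 3 → 1 → 5; 4 → 8 → 2; 5 → 9 → 8; 6 → 5 → 7; 7 → 7 → 4; 8 → 6 → 1; 9 → 2 → 6; 10 → 3 → 3.
So s ∘ t in one-line form is 10 9 5 2 8 7 4 1 6 3.

10 9 5 2 8 7 4 1 6 3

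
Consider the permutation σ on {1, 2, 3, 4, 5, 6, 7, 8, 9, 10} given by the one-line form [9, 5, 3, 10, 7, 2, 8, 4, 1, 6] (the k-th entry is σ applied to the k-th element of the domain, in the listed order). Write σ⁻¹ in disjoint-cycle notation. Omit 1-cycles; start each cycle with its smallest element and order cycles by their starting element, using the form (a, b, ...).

(1, 9)(2, 6, 10, 4, 8, 7, 5)

The cycle decomposition of σ is (1, 9)(2, 5, 7, 8, 4, 10, 6).
Reversing each cycle (and rotating so the smallest element leads) gives σ⁻¹ = (1, 9)(2, 6, 10, 4, 8, 7, 5).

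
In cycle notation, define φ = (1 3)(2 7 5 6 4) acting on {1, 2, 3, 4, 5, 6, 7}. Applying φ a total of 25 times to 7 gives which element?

7

7 lies in the 5-cycle (2 7 5 6 4).
Since the cycle has length 5, φ^25 acts on it the same as φ^0 (25 mod 5 = 0).
So φ^25(7) = 7.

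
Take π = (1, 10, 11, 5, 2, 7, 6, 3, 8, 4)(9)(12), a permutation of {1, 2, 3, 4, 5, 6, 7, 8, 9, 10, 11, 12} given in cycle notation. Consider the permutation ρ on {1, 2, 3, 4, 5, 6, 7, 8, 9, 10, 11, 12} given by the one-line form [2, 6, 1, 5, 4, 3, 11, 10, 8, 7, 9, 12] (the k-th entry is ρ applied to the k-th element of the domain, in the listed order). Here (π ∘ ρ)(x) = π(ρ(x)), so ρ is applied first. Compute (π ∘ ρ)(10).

(π ∘ ρ)(10) = π(ρ(10)). ρ(10) = 7, then π(7) = 6. So (π ∘ ρ)(10) = 6.

6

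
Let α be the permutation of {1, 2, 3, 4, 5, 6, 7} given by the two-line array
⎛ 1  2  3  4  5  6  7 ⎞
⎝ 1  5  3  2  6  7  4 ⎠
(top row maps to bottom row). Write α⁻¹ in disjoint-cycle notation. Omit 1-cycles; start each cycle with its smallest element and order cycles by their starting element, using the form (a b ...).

(2 4 7 6 5)

The cycle decomposition of α is (2 5 6 7 4).
The inverse reverses every cycle; in canonical form, α⁻¹ = (2 4 7 6 5).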